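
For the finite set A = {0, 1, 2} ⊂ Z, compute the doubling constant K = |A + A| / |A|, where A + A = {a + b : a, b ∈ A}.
K = |A + A| / |A| = 5/3

Enumerate A + A = {a + b : a, b ∈ A}. With |A| = 3, there are |A|^2 = 9 ordered sum pairs; collecting distinct values, A + A = {0, 1, 2, 3, 4}, so |A + A| = 5. Thus K = 5/3. Here |A + A| = 2|A| − 1 = 5, the minimum possible — so K = 5/3 is minimal, which holds iff A is an arithmetic progression.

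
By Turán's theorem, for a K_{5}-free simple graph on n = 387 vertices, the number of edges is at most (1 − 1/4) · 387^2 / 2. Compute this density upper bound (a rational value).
Turán density bound = (3/4) · 387^2/2 = 449307/8 ≈ 56163.375

Turán's theorem: ex(n, K_{r+1}) is achieved by the complete r-partite Turán graph T(n, r) with parts as balanced as possible, and is at most (1 − 1/r) · n^2/2. For r = 4, n = 387: the density bound is (3/4) · 149769/2 = 449307/8 ≈ 56163.375. The integer-valued extremum is e(T(387, 4)) = 56163, which is strictly less than the density bound 449307/8 since 4 ∤ 387 (the parts of T(387, 4) cannot all be equal).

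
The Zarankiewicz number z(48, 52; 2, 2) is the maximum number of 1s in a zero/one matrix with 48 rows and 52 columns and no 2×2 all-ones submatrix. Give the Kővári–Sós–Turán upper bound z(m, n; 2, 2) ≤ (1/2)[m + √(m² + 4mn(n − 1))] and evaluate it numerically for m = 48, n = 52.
z(48, 52; 2, 2) ≤ (1/2)[48 + √(48² + 4·48·52·51)] = (1/2)[48 + √511488] = 381.5919

Kővári–Sós–Turán: let r_1, ..., r_48 be the row sums and z = Σ r_i the total number of 1s. Each pair of columns can share at most one row with both entries 1 (else a 2×2 all-ones block appears), so Σ_i C(r_i, 2) ≤ C(52, 2) = 1326. By convexity Σ_i C(r_i, 2) ≥ 48·C(z/48, 2) = z(z − 48)/(2·48), giving z² − 48z − 48·52·51 ≤ 0 and hence z ≤ (1/2)[48 + √(2304 + 4·127296)] = (1/2)[48 + √511488] ≈ (1/2)(48 + 715.1839) = 381.5919.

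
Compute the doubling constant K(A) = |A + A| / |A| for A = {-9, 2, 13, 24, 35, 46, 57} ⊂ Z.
K = |A + A| / |A| = 13/7

Enumerate A + A = {a + b : a, b ∈ A}. With |A| = 7, there are |A|^2 = 49 ordered sum pairs; collecting distinct values, A + A = {-18, -7, 4, 15, 26, 37, 48, 59, 70, 81, 92, 103, 114}, so |A + A| = 13. Thus K = 13/7. Here |A + A| = 2|A| − 1 = 13, the minimum possible — so K = 13/7 is minimal, which holds iff A is an arithmetic progression.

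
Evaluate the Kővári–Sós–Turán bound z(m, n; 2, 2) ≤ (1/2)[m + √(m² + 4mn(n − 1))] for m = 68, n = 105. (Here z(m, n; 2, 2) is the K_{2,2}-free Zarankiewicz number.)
z(68, 105; 2, 2) ≤ (1/2)[68 + √(68² + 4·68·105·104)] = (1/2)[68 + √2974864] = 896.3897

Kővári–Sós–Turán: let r_1, ..., r_68 be the row sums and z = Σ r_i the total number of 1s. Each pair of columns can share at most one row with both entries 1 (else a 2×2 all-ones block appears), so Σ_i C(r_i, 2) ≤ C(105, 2) = 5460. By convexity Σ_i C(r_i, 2) ≥ 68·C(z/68, 2) = z(z − 68)/(2·68), giving z² − 68z − 68·105·104 ≤ 0 and hence z ≤ (1/2)[68 + √(4624 + 4·742560)] = (1/2)[68 + √2974864] ≈ (1/2)(68 + 1724.7794) = 896.3897.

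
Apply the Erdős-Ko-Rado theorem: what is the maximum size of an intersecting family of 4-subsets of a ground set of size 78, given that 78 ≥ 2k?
max |F| = C(77, 3) = 73150

The Erdős-Ko-Rado theorem states: for n ≥ 2k, an intersecting family of k-subsets of an n-element set has size at most C(n − 1, k − 1), with equality for 'star' families {A ⊆ [n] : |A| = k, i ∈ A} (fix an element i). For n = 78, k = 4: C(77, 3) = 73150.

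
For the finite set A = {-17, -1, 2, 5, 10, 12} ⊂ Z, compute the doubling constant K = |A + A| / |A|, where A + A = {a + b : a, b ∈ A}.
K = |A + A| / |A| = 20/6 = 10/3

Enumerate A + A = {a + b : a, b ∈ A}. With |A| = 6, there are |A|^2 = 36 ordered sum pairs; collecting distinct values, A + A = {-34, -18, -15, -12, -7, -5, -2, 1, 4, 7, 9, 10, 11, 12, 14, 15, 17, 20, 22, 24}, so |A + A| = 20. Thus K = 20/6 = 10/3. For comparison, the minimum possible |A + A| over all 6-element sets is 2·6 − 1 = 11 (so min K = 11/6), attained only by arithmetic progressions.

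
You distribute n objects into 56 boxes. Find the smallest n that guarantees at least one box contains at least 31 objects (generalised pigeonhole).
n = (31 − 1)·56 + 1 = 1681

By the generalised pigeonhole principle, to guarantee some box contains ≥ r objects we need more than (r − 1) · k objects total. Threshold: n = (r − 1) · k + 1. With r = 31 and k = 56: n = 30 · 56 + 1 = 1680 + 1 = 1681. For n = 1680 = 30 · 56, we can put exactly 30 objects in every box, avoiding 31 in any single one — so 1681 is tight.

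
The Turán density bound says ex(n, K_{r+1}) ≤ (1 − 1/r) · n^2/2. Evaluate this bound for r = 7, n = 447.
Turán density bound = (6/7) · 447^2/2 = 599427/7 ≈ 85632.4286

Turán's theorem: ex(n, K_{r+1}) is achieved by the complete r-partite Turán graph T(n, r) with parts as balanced as possible, and is at most (1 − 1/r) · n^2/2. For r = 7, n = 447: the density bound is (6/7) · 199809/2 = 599427/7 ≈ 85632.4286. The integer-valued extremum is e(T(447, 7)) = 85632, which is strictly less than the density bound 599427/7 since 7 ∤ 447 (the parts of T(447, 7) cannot all be equal).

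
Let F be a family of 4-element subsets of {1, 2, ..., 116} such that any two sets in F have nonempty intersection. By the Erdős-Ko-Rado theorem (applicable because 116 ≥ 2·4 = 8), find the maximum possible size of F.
max |F| = C(115, 3) = 246905

The Erdős-Ko-Rado theorem states: for n ≥ 2k, an intersecting family of k-subsets of an n-element set has size at most C(n − 1, k − 1), with equality for 'star' families {A ⊆ [n] : |A| = k, i ∈ A} (fix an element i). For n = 116, k = 4: C(115, 3) = 246905.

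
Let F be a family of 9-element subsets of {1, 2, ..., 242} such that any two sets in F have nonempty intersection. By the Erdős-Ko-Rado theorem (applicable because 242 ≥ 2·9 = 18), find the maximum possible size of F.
max |F| = C(241, 8) = 250972818245370

Erdős-Ko-Rado (1961): when n ≥ 2k, max |F| = C(n−1, k−1). The bound is attained by the star {A : i ∈ A} for any fixed i ∈ [n]. Here C(242−1, 9−1) = C(241, 8) = 250972818245370.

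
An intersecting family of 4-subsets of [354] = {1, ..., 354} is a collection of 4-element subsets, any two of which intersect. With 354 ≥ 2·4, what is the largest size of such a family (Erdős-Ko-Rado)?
max |F| = C(353, 3) = 7268976

Erdős-Ko-Rado (1961): when n ≥ 2k, max |F| = C(n−1, k−1). The bound is attained by the star {A : i ∈ A} for any fixed i ∈ [n]. Here C(354−1, 4−1) = C(353, 3) = 7268976.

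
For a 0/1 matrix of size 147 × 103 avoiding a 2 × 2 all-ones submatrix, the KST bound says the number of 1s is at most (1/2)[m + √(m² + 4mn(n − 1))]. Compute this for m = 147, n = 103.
z(147, 103; 2, 2) ≤ (1/2)[147 + √(147² + 4·147·103·102)] = (1/2)[147 + √6199137] = 1318.4033

Kővári–Sós–Turán: let r_1, ..., r_147 be the row sums and z = Σ r_i the total number of 1s. Each pair of columns can share at most one row with both entries 1 (else a 2×2 all-ones block appears), so Σ_i C(r_i, 2) ≤ C(103, 2) = 5253. By convexity Σ_i C(r_i, 2) ≥ 147·C(z/147, 2) = z(z − 147)/(2·147), giving z² − 147z − 147·103·102 ≤ 0 and hence z ≤ (1/2)[147 + √(21609 + 4·1544382)] = (1/2)[147 + √6199137] ≈ (1/2)(147 + 2489.8066) = 1318.4033.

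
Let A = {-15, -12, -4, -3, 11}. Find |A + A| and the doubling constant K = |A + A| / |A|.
K = |A + A| / |A| = 15/5 = 3

Enumerate A + A = {a + b : a, b ∈ A}. With |A| = 5, there are |A|^2 = 25 ordered sum pairs; collecting distinct values, A + A = {-30, -27, -24, -19, -18, -16, -15, -8, -7, -6, -4, -1, 7, 8, 22}, so |A + A| = 15. Thus K = 15/5 = 3. For comparison, the minimum possible |A + A| over all 5-element sets is 2·5 − 1 = 9 (so min K = 9/5), attained only by arithmetic progressions.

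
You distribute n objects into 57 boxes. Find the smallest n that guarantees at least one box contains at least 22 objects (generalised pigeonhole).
n = (22 − 1)·57 + 1 = 1198

By the generalised pigeonhole principle, to guarantee some box contains ≥ r objects we need more than (r − 1) · k objects total. Threshold: n = (r − 1) · k + 1. With r = 22 and k = 57: n = 21 · 57 + 1 = 1197 + 1 = 1198. For n = 1197 = 21 · 57, we can put exactly 21 objects in every box, avoiding 22 in any single one — so 1198 is tight.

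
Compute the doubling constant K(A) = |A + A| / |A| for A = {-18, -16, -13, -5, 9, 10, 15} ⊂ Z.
K = |A + A| / |A| = 27/7

Enumerate A + A = {a + b : a, b ∈ A}. With |A| = 7, there are |A|^2 = 49 ordered sum pairs; collecting distinct values, A + A = {-36, -34, -32, -31, -29, -26, -23, -21, -18, -10, -9, -8, -7, -6, -4, -3, -1, 2, 4, 5, 10, 18, 19, 20, 24, 25, 30}, so |A + A| = 27. Thus K = 27/7. For comparison, the minimum possible |A + A| over all 7-element sets is 2·7 − 1 = 13 (so min K = 13/7), attained only by arithmetic progressions.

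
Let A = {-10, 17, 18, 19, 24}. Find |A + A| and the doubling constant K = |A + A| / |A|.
K = |A + A| / |A| = 14/5

Enumerate A + A = {a + b : a, b ∈ A}. With |A| = 5, there are |A|^2 = 25 ordered sum pairs; collecting distinct values, A + A = {-20, 7, 8, 9, 14, 34, 35, 36, 37, 38, 41, 42, 43, 48}, so |A + A| = 14. Thus K = 14/5. For comparison, the minimum possible |A + A| over all 5-element sets is 2·5 − 1 = 9 (so min K = 9/5), attained only by arithmetic progressions.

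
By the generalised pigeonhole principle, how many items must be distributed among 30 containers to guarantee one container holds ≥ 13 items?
n = (13 − 1)·30 + 1 = 361

By the generalised pigeonhole principle, to guarantee some box contains ≥ r objects we need more than (r − 1) · k objects total. Threshold: n = (r − 1) · k + 1. With r = 13 and k = 30: n = 12 · 30 + 1 = 360 + 1 = 361. For n = 360 = 12 · 30, we can put exactly 12 objects in every box, avoiding 13 in any single one — so 361 is tight.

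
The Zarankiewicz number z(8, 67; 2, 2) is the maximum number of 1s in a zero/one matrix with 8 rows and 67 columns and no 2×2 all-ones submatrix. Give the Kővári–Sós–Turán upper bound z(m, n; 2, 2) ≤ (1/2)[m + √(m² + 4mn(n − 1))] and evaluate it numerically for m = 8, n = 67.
z(8, 67; 2, 2) ≤ (1/2)[8 + √(8² + 4·8·67·66)] = (1/2)[8 + √141568] = 192.1276

Kővári–Sós–Turán: let r_1, ..., r_8 be the row sums and z = Σ r_i the total number of 1s. Each pair of columns can share at most one row with both entries 1 (else a 2×2 all-ones block appears), so Σ_i C(r_i, 2) ≤ C(67, 2) = 2211. By convexity Σ_i C(r_i, 2) ≥ 8·C(z/8, 2) = z(z − 8)/(2·8), giving z² − 8z − 8·67·66 ≤ 0 and hence z ≤ (1/2)[8 + √(64 + 4·35376)] = (1/2)[8 + √141568] ≈ (1/2)(8 + 376.2552) = 192.1276.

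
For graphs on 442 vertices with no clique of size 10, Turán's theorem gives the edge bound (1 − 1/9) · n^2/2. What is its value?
Turán density bound = (8/9) · 442^2/2 = 781456/9 ≈ 86828.4444

Turán's theorem: ex(n, K_{r+1}) is achieved by the complete r-partite Turán graph T(n, r) with parts as balanced as possible, and is at most (1 − 1/r) · n^2/2. For r = 9, n = 442: the density bound is (8/9) · 195364/2 = 781456/9 ≈ 86828.4444. The integer-valued extremum is e(T(442, 9)) = 86828, which is strictly less than the density bound 781456/9 since 9 ∤ 442 (the parts of T(442, 9) cannot all be equal).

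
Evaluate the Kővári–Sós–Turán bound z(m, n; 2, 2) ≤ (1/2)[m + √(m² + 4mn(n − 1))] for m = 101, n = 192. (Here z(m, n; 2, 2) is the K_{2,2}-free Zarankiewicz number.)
z(101, 192; 2, 2) ≤ (1/2)[101 + √(101² + 4·101·192·191)] = (1/2)[101 + √14825689] = 1975.7071

Kővári–Sós–Turán: let r_1, ..., r_101 be the row sums and z = Σ r_i the total number of 1s. Each pair of columns can share at most one row with both entries 1 (else a 2×2 all-ones block appears), so Σ_i C(r_i, 2) ≤ C(192, 2) = 18336. By convexity Σ_i C(r_i, 2) ≥ 101·C(z/101, 2) = z(z − 101)/(2·101), giving z² − 101z − 101·192·191 ≤ 0 and hence z ≤ (1/2)[101 + √(10201 + 4·3703872)] = (1/2)[101 + √14825689] ≈ (1/2)(101 + 3850.4141) = 1975.7071.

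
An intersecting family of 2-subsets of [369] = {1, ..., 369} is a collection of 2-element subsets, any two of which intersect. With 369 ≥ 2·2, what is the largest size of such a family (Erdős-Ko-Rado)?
max |F| = C(368, 1) = 368

Erdős-Ko-Rado (1961): when n ≥ 2k, max |F| = C(n−1, k−1). The bound is attained by the star {A : i ∈ A} for any fixed i ∈ [n]. Here C(369−1, 2−1) = C(368, 1) = 368.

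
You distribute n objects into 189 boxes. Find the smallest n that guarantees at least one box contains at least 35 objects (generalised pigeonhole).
n = (35 − 1)·189 + 1 = 6427

By the generalised pigeonhole principle, to guarantee some box contains ≥ r objects we need more than (r − 1) · k objects total. Threshold: n = (r − 1) · k + 1. With r = 35 and k = 189: n = 34 · 189 + 1 = 6426 + 1 = 6427. For n = 6426 = 34 · 189, we can put exactly 34 objects in every box, avoiding 35 in any single one — so 6427 is tight.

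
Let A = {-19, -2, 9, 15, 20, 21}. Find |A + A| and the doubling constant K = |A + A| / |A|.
K = |A + A| / |A| = 18/6 = 3

Enumerate A + A = {a + b : a, b ∈ A}. With |A| = 6, there are |A|^2 = 36 ordered sum pairs; collecting distinct values, A + A = {-38, -21, -10, -4, 1, 2, 7, 13, 18, 19, 24, 29, 30, 35, 36, 40, 41, 42}, so |A + A| = 18. Thus K = 18/6 = 3. For comparison, the minimum possible |A + A| over all 6-element sets is 2·6 − 1 = 11 (so min K = 11/6), attained only by arithmetic progressions.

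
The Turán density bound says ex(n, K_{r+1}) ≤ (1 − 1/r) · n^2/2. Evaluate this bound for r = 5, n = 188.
Turán density bound = (4/5) · 188^2/2 = 70688/5 ≈ 14137.6

Turán's theorem: ex(n, K_{r+1}) is achieved by the complete r-partite Turán graph T(n, r) with parts as balanced as possible, and is at most (1 − 1/r) · n^2/2. For r = 5, n = 188: the density bound is (4/5) · 35344/2 = 70688/5 ≈ 14137.6. The integer-valued extremum is e(T(188, 5)) = 14137, which is strictly less than the density bound 70688/5 since 5 ∤ 188 (the parts of T(188, 5) cannot all be equal).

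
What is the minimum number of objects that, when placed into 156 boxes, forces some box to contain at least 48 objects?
n = (48 − 1)·156 + 1 = 7333

By the generalised pigeonhole principle, to guarantee some box contains ≥ r objects we need more than (r − 1) · k objects total. Threshold: n = (r − 1) · k + 1. With r = 48 and k = 156: n = 47 · 156 + 1 = 7332 + 1 = 7333. For n = 7332 = 47 · 156, we can put exactly 47 objects in every box, avoiding 48 in any single one — so 7333 is tight.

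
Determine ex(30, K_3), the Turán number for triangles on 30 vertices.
ex(30, K_3) = ⌊30^2/4⌋ = 225

Mantel (1907): a triangle-free graph on n vertices has at most ⌊n^2/4⌋ edges, with equality for the complete bipartite graph K_{⌊n/2⌋, ⌈n/2⌉}. For n = 30: ⌊30^2/4⌋ = ⌊900/4⌋ = 225. The extremal graph is K_{15, 15}, which has 15·15 = 225 edges.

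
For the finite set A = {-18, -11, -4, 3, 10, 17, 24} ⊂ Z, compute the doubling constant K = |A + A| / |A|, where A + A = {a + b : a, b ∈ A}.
K = |A + A| / |A| = 13/7

Enumerate A + A = {a + b : a, b ∈ A}. With |A| = 7, there are |A|^2 = 49 ordered sum pairs; collecting distinct values, A + A = {-36, -29, -22, -15, -8, -1, 6, 13, 20, 27, 34, 41, 48}, so |A + A| = 13. Thus K = 13/7. Here |A + A| = 2|A| − 1 = 13, the minimum possible — so K = 13/7 is minimal, which holds iff A is an arithmetic progression.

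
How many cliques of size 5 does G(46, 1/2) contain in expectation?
E[# K_5] = C(46, 5) · (1/2)^C(5, 2) = 1370754 / 2^10 = 685377/512 ≈ 1338.626953

For each 5-subset S of vertices (there are C(46, 5) = 1370754 such S), let X_S = 1 if S induces a K_5 (all C(5, 2) = 10 edges present). Then P(X_S = 1) = (1/2)^10 = 1/1024. By linearity of expectation, E[# K_5] = C(46, 5) · (1/2)^10 = 1370754 / 1024 = 685377/512 ≈ 1338.626953.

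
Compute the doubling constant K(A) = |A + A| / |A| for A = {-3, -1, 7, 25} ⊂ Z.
K = |A + A| / |A| = 10/4 = 5/2

Enumerate A + A = {a + b : a, b ∈ A}. With |A| = 4, there are |A|^2 = 16 ordered sum pairs; collecting distinct values, A + A = {-6, -4, -2, 4, 6, 14, 22, 24, 32, 50}, so |A + A| = 10. Thus K = 10/4 = 5/2. For comparison, the minimum possible |A + A| over all 4-element sets is 2·4 − 1 = 7 (so min K = 7/4), attained only by arithmetic progressions.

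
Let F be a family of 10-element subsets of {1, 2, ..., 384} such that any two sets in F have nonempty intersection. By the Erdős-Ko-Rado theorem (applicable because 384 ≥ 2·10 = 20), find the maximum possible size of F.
max |F| = C(383, 9) = 444528028030383375

The Erdős-Ko-Rado theorem states: for n ≥ 2k, an intersecting family of k-subsets of an n-element set has size at most C(n − 1, k − 1), with equality for 'star' families {A ⊆ [n] : |A| = k, i ∈ A} (fix an element i). For n = 384, k = 10: C(383, 9) = 444528028030383375.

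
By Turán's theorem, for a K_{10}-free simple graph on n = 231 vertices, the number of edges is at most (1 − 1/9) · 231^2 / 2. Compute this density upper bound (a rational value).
Turán density bound = (8/9) · 231^2/2 = 23716

Turán's theorem: ex(n, K_{r+1}) is achieved by the complete r-partite Turán graph T(n, r) with parts as balanced as possible, and is at most (1 − 1/r) · n^2/2. For r = 9, n = 231: the density bound is (8/9) · 53361/2 = 23716. The integer-valued extremum is e(T(231, 9)) = 23715, which is strictly less than the density bound 23716 since 9 ∤ 231 (the parts of T(231, 9) cannot all be equal).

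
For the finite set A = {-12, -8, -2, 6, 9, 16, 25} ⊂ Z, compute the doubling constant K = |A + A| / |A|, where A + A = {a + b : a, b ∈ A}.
K = |A + A| / |A| = 27/7

Enumerate A + A = {a + b : a, b ∈ A}. With |A| = 7, there are |A|^2 = 49 ordered sum pairs; collecting distinct values, A + A = {-24, -20, -16, -14, -10, -6, -4, -3, -2, 1, 4, 7, 8, 12, 13, 14, 15, 17, 18, 22, 23, 25, 31, 32, 34, 41, 50}, so |A + A| = 27. Thus K = 27/7. For comparison, the minimum possible |A + A| over all 7-element sets is 2·7 − 1 = 13 (so min K = 13/7), attained only by arithmetic progressions.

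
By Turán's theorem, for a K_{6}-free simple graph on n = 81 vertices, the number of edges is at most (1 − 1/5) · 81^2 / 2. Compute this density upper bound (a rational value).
Turán density bound = (4/5) · 81^2/2 = 13122/5 ≈ 2624.4

Turán's theorem: ex(n, K_{r+1}) is achieved by the complete r-partite Turán graph T(n, r) with parts as balanced as possible, and is at most (1 − 1/r) · n^2/2. For r = 5, n = 81: the density bound is (4/5) · 6561/2 = 13122/5 ≈ 2624.4. The integer-valued extremum is e(T(81, 5)) = 2624, which is strictly less than the density bound 13122/5 since 5 ∤ 81 (the parts of T(81, 5) cannot all be equal).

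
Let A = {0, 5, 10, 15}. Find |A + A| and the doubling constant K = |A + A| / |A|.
K = |A + A| / |A| = 7/4

Enumerate A + A = {a + b : a, b ∈ A}. With |A| = 4, there are |A|^2 = 16 ordered sum pairs; collecting distinct values, A + A = {0, 5, 10, 15, 20, 25, 30}, so |A + A| = 7. Thus K = 7/4. Here |A + A| = 2|A| − 1 = 7, the minimum possible — so K = 7/4 is minimal, which holds iff A is an arithmetic progression.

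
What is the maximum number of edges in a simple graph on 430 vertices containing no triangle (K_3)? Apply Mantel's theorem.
ex(430, K_3) = ⌊430^2/4⌋ = 46225

Mantel (1907): a triangle-free graph on n vertices has at most ⌊n^2/4⌋ edges, with equality for the complete bipartite graph K_{⌊n/2⌋, ⌈n/2⌉}. For n = 430: ⌊430^2/4⌋ = ⌊184900/4⌋ = 46225. The extremal graph is K_{215, 215}, which has 215·215 = 46225 edges.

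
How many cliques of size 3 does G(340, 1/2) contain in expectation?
E[# K_3] = C(340, 3) · (1/2)^C(3, 2) = 6492980 / 2^3 = 1623245/2 = 811622.5

For each 3-subset S of vertices (there are C(340, 3) = 6492980 such S), let X_S = 1 if S induces a K_3 (all C(3, 2) = 3 edges present). Then P(X_S = 1) = (1/2)^3 = 1/8. By linearity of expectation, E[# K_3] = C(340, 3) · (1/2)^3 = 6492980 / 8 = 1623245/2 = 811622.5.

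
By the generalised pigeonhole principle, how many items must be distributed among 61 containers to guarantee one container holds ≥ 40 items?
n = (40 − 1)·61 + 1 = 2380

By the generalised pigeonhole principle, to guarantee some box contains ≥ r objects we need more than (r − 1) · k objects total. Threshold: n = (r − 1) · k + 1. With r = 40 and k = 61: n = 39 · 61 + 1 = 2379 + 1 = 2380. For n = 2379 = 39 · 61, we can put exactly 39 objects in every box, avoiding 40 in any single one — so 2380 is tight.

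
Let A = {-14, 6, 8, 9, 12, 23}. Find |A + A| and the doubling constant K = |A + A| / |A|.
K = |A + A| / |A| = 20/6 = 10/3

Enumerate A + A = {a + b : a, b ∈ A}. With |A| = 6, there are |A|^2 = 36 ordered sum pairs; collecting distinct values, A + A = {-28, -8, -6, -5, -2, 9, 12, 14, 15, 16, 17, 18, 20, 21, 24, 29, 31, 32, 35, 46}, so |A + A| = 20. Thus K = 20/6 = 10/3. For comparison, the minimum possible |A + A| over all 6-element sets is 2·6 − 1 = 11 (so min K = 11/6), attained only by arithmetic progressions.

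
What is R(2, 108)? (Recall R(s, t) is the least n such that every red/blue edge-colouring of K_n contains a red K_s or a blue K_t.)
R(2, 108) = 108

R(2, k) = k for all k ≥ 2: in a 2-colouring of K_k, either some edge is red (a red K_2) or all edges are blue (a blue K_k). And K_{107} coloured all-blue has no blue K_108, so R(2, 108) > 107. Hence R(2, 108) = 108.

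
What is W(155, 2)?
W(155, 2) = 155 + 1 = 156

A 2-term AP is any pair of integers, so a monochromatic 2-AP exists iff some colour is used at least twice. With 155 colours, the colouring i ↦ i on {1, ..., 155} uses each colour once, avoiding any monochromatic pair, so W(155, 2) > 155. For {1, ..., 156}, pigeonhole forces two integers of the same colour, which form a monochromatic 2-AP. Hence W(155, 2) = 156.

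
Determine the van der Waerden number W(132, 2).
W(132, 2) = 132 + 1 = 133

A 2-term AP is any pair of integers, so a monochromatic 2-AP exists iff some colour is used at least twice. With 132 colours, the colouring i ↦ i on {1, ..., 132} uses each colour once, avoiding any monochromatic pair, so W(132, 2) > 132. For {1, ..., 133}, pigeonhole forces two integers of the same colour, which form a monochromatic 2-AP. Hence W(132, 2) = 133.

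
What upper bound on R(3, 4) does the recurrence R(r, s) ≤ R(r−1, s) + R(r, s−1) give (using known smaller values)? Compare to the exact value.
R(3, 4) ≤ R(2, 4) + R(3, 3) = 4 + 6 = 10; exact value R(3, 4) = 9.

The Erdős–Szekeres recurrence R(r, s) ≤ R(r−1, s) + R(r, s−1) applied to (r, s) = (3, 4) gives
  R(3, 4) ≤ R(2, 4) + R(3, 3) = 4 + 6 = 10.
(Recall R(2, k) = k and R is symmetric.) The recurrence is not tight here (it gives 10, but the exact value is R(3, 4) = 9); the tight upper bound requires a sharper argument than the simple recurrence, combined with a lower-bound construction on K_{8}.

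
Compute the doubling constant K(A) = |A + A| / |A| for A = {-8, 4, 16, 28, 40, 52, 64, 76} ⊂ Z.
K = |A + A| / |A| = 15/8

Enumerate A + A = {a + b : a, b ∈ A}. With |A| = 8, there are |A|^2 = 64 ordered sum pairs; collecting distinct values, A + A = {-16, -4, 8, 20, 32, 44, 56, 68, 80, 92, 104, 116, 128, 140, 152}, so |A + A| = 15. Thus K = 15/8. Here |A + A| = 2|A| − 1 = 15, the minimum possible — so K = 15/8 is minimal, which holds iff A is an arithmetic progression.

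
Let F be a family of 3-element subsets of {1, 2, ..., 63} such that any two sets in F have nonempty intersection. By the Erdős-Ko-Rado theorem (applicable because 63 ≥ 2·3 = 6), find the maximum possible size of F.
max |F| = C(62, 2) = 1891

Erdős-Ko-Rado (1961): when n ≥ 2k, max |F| = C(n−1, k−1). The bound is attained by the star {A : i ∈ A} for any fixed i ∈ [n]. Here C(63−1, 3−1) = C(62, 2) = 1891.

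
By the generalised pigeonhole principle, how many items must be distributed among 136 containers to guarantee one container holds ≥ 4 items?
n = (4 − 1)·136 + 1 = 409

By the generalised pigeonhole principle, to guarantee some box contains ≥ r objects we need more than (r − 1) · k objects total. Threshold: n = (r − 1) · k + 1. With r = 4 and k = 136: n = 3 · 136 + 1 = 408 + 1 = 409. For n = 408 = 3 · 136, we can put exactly 3 objects in every box, avoiding 4 in any single one — so 409 is tight.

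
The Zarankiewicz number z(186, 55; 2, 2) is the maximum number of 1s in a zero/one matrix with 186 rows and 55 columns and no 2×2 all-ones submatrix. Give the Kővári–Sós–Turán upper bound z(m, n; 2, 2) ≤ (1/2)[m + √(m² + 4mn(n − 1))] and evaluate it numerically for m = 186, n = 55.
z(186, 55; 2, 2) ≤ (1/2)[186 + √(186² + 4·186·55·54)] = (1/2)[186 + √2244276] = 842.0454

Kővári–Sós–Turán: let r_1, ..., r_186 be the row sums and z = Σ r_i the total number of 1s. Each pair of columns can share at most one row with both entries 1 (else a 2×2 all-ones block appears), so Σ_i C(r_i, 2) ≤ C(55, 2) = 1485. By convexity Σ_i C(r_i, 2) ≥ 186·C(z/186, 2) = z(z − 186)/(2·186), giving z² − 186z − 186·55·54 ≤ 0 and hence z ≤ (1/2)[186 + √(34596 + 4·552420)] = (1/2)[186 + √2244276] ≈ (1/2)(186 + 1498.0908) = 842.0454.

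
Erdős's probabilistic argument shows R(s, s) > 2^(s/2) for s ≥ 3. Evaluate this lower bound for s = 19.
2^(19/2) = 724.0773; so R(19, 19) > 724.0773

Colour each edge of K_n uniformly at random with red/blue. The expected number of monochromatic K_19 is C(n, 19) · 2 · 2^(−C(19,2)). If C(n, 19) · 2^(1 − C(19,2)) < 1, then with positive probability no monochromatic K_19 exists, so R(19, 19) > n. The standard estimate C(n, 19) ≤ n^19/19! shows this inequality holds whenever n ≤ 2^(19/2) (since 19! · 2^(C(19,2) − 1) > 2^(19^2/2) ≥ n^19). Hence R(19, 19) > 2^(19/2) = 724.0773.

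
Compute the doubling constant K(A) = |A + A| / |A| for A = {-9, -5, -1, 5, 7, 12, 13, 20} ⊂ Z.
K = |A + A| / |A| = 29/8

Enumerate A + A = {a + b : a, b ∈ A}. With |A| = 8, there are |A|^2 = 64 ordered sum pairs; collecting distinct values, A + A = {-18, -14, -10, -6, -4, -2, 0, 2, 3, 4, 6, 7, 8, 10, 11, 12, 14, 15, 17, 18, 19, 20, 24, 25, 26, 27, 32, 33, 40}, so |A + A| = 29. Thus K = 29/8. For comparison, the minimum possible |A + A| over all 8-element sets is 2·8 − 1 = 15 (so min K = 15/8), attained only by arithmetic progressions.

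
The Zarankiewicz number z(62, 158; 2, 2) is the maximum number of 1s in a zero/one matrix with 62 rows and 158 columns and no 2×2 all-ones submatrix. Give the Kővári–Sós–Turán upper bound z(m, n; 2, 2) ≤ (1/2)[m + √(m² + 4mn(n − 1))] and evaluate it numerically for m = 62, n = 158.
z(62, 158; 2, 2) ≤ (1/2)[62 + √(62² + 4·62·158·157)] = (1/2)[62 + √6155732] = 1271.5374

Kővári–Sós–Turán: let r_1, ..., r_62 be the row sums and z = Σ r_i the total number of 1s. Each pair of columns can share at most one row with both entries 1 (else a 2×2 all-ones block appears), so Σ_i C(r_i, 2) ≤ C(158, 2) = 12403. By convexity Σ_i C(r_i, 2) ≥ 62·C(z/62, 2) = z(z − 62)/(2·62), giving z² − 62z − 62·158·157 ≤ 0 and hence z ≤ (1/2)[62 + √(3844 + 4·1537972)] = (1/2)[62 + √6155732] ≈ (1/2)(62 + 2481.0748) = 1271.5374.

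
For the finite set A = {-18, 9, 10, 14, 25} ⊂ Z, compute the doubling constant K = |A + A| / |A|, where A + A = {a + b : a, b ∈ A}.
K = |A + A| / |A| = 15/5 = 3

Enumerate A + A = {a + b : a, b ∈ A}. With |A| = 5, there are |A|^2 = 25 ordered sum pairs; collecting distinct values, A + A = {-36, -9, -8, -4, 7, 18, 19, 20, 23, 24, 28, 34, 35, 39, 50}, so |A + A| = 15. Thus K = 15/5 = 3. For comparison, the minimum possible |A + A| over all 5-element sets is 2·5 − 1 = 9 (so min K = 9/5), attained only by arithmetic progressions.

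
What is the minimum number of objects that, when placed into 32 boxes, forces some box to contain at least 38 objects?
n = (38 − 1)·32 + 1 = 1185

By the generalised pigeonhole principle, to guarantee some box contains ≥ r objects we need more than (r − 1) · k objects total. Threshold: n = (r − 1) · k + 1. With r = 38 and k = 32: n = 37 · 32 + 1 = 1184 + 1 = 1185. For n = 1184 = 37 · 32, we can put exactly 37 objects in every box, avoiding 38 in any single one — so 1185 is tight.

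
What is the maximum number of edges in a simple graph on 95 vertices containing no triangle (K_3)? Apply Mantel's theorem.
ex(95, K_3) = ⌊95^2/4⌋ = 2256

Mantel (1907): a triangle-free graph on n vertices has at most ⌊n^2/4⌋ edges, with equality for the complete bipartite graph K_{⌊n/2⌋, ⌈n/2⌉}. For n = 95: ⌊95^2/4⌋ = ⌊9025/4⌋ = 2256. The extremal graph is K_{47, 48}, which has 47·48 = 2256 edges.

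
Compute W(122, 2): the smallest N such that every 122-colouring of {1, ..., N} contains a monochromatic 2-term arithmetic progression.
W(122, 2) = 122 + 1 = 123

A 2-term AP is any pair of integers, so a monochromatic 2-AP exists iff some colour is used at least twice. With 122 colours, the colouring i ↦ i on {1, ..., 122} uses each colour once, avoiding any monochromatic pair, so W(122, 2) > 122. For {1, ..., 123}, pigeonhole forces two integers of the same colour, which form a monochromatic 2-AP. Hence W(122, 2) = 123.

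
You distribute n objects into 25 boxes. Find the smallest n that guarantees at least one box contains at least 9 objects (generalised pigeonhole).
n = (9 − 1)·25 + 1 = 201

By the generalised pigeonhole principle, to guarantee some box contains ≥ r objects we need more than (r − 1) · k objects total. Threshold: n = (r − 1) · k + 1. With r = 9 and k = 25: n = 8 · 25 + 1 = 200 + 1 = 201. For n = 200 = 8 · 25, we can put exactly 8 objects in every box, avoiding 9 in any single one — so 201 is tight.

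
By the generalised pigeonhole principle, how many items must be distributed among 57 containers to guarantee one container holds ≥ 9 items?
n = (9 − 1)·57 + 1 = 457

By the generalised pigeonhole principle, to guarantee some box contains ≥ r objects we need more than (r − 1) · k objects total. Threshold: n = (r − 1) · k + 1. With r = 9 and k = 57: n = 8 · 57 + 1 = 456 + 1 = 457. For n = 456 = 8 · 57, we can put exactly 8 objects in every box, avoiding 9 in any single one — so 457 is tight.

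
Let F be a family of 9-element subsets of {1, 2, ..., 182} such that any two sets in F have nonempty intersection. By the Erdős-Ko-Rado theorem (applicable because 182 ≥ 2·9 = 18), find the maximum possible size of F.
max |F| = C(181, 8) = 24421752238950

Erdős-Ko-Rado (1961): when n ≥ 2k, max |F| = C(n−1, k−1). The bound is attained by the star {A : i ∈ A} for any fixed i ∈ [n]. Here C(182−1, 9−1) = C(181, 8) = 24421752238950.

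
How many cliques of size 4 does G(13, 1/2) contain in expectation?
E[# K_4] = C(13, 4) · (1/2)^C(4, 2) = 715 / 2^6 = 11.171875

For each 4-subset S of vertices (there are C(13, 4) = 715 such S), let X_S = 1 if S induces a K_4 (all C(4, 2) = 6 edges present). Then P(X_S = 1) = (1/2)^6 = 1/64. By linearity of expectation, E[# K_4] = C(13, 4) · (1/2)^6 = 715 / 64 = 11.171875.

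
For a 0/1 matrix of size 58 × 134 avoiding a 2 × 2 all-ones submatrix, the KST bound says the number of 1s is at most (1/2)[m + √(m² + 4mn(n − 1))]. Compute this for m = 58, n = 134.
z(58, 134; 2, 2) ≤ (1/2)[58 + √(58² + 4·58·134·133)] = (1/2)[58 + √4138068] = 1046.1121

Kővári–Sós–Turán: let r_1, ..., r_58 be the row sums and z = Σ r_i the total number of 1s. Each pair of columns can share at most one row with both entries 1 (else a 2×2 all-ones block appears), so Σ_i C(r_i, 2) ≤ C(134, 2) = 8911. By convexity Σ_i C(r_i, 2) ≥ 58·C(z/58, 2) = z(z − 58)/(2·58), giving z² − 58z − 58·134·133 ≤ 0 and hence z ≤ (1/2)[58 + √(3364 + 4·1033676)] = (1/2)[58 + √4138068] ≈ (1/2)(58 + 2034.2242) = 1046.1121.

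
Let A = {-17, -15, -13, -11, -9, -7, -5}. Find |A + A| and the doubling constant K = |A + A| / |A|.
K = |A + A| / |A| = 13/7

Enumerate A + A = {a + b : a, b ∈ A}. With |A| = 7, there are |A|^2 = 49 ordered sum pairs; collecting distinct values, A + A = {-34, -32, -30, -28, -26, -24, -22, -20, -18, -16, -14, -12, -10}, so |A + A| = 13. Thus K = 13/7. Here |A + A| = 2|A| − 1 = 13, the minimum possible — so K = 13/7 is minimal, which holds iff A is an arithmetic progression.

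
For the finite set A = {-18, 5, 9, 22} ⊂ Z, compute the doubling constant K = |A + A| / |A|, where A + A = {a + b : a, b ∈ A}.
K = |A + A| / |A| = 10/4 = 5/2

Enumerate A + A = {a + b : a, b ∈ A}. With |A| = 4, there are |A|^2 = 16 ordered sum pairs; collecting distinct values, A + A = {-36, -13, -9, 4, 10, 14, 18, 27, 31, 44}, so |A + A| = 10. Thus K = 10/4 = 5/2. For comparison, the minimum possible |A + A| over all 4-element sets is 2·4 − 1 = 7 (so min K = 7/4), attained only by arithmetic progressions.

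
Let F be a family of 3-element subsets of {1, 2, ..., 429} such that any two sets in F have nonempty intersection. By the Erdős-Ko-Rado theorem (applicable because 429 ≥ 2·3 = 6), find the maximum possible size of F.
max |F| = C(428, 2) = 91378

Erdős-Ko-Rado (1961): when n ≥ 2k, max |F| = C(n−1, k−1). The bound is attained by the star {A : i ∈ A} for any fixed i ∈ [n]. Here C(429−1, 3−1) = C(428, 2) = 91378.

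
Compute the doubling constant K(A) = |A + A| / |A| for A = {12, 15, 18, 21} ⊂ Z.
K = |A + A| / |A| = 7/4

Enumerate A + A = {a + b : a, b ∈ A}. With |A| = 4, there are |A|^2 = 16 ordered sum pairs; collecting distinct values, A + A = {24, 27, 30, 33, 36, 39, 42}, so |A + A| = 7. Thus K = 7/4. Here |A + A| = 2|A| − 1 = 7, the minimum possible — so K = 7/4 is minimal, which holds iff A is an arithmetic progression.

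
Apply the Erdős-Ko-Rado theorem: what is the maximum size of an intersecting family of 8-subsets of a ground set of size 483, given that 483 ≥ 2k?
max |F| = C(482, 7) = 1147866965078496

The Erdős-Ko-Rado theorem states: for n ≥ 2k, an intersecting family of k-subsets of an n-element set has size at most C(n − 1, k − 1), with equality for 'star' families {A ⊆ [n] : |A| = k, i ∈ A} (fix an element i). For n = 483, k = 8: C(482, 7) = 1147866965078496.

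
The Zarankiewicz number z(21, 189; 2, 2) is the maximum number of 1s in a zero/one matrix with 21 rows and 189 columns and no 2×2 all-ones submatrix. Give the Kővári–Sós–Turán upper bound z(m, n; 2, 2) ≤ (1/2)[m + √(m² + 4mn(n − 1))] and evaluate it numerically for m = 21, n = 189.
z(21, 189; 2, 2) ≤ (1/2)[21 + √(21² + 4·21·189·188)] = (1/2)[21 + √2985129] = 874.3763

Kővári–Sós–Turán: let r_1, ..., r_21 be the row sums and z = Σ r_i the total number of 1s. Each pair of columns can share at most one row with both entries 1 (else a 2×2 all-ones block appears), so Σ_i C(r_i, 2) ≤ C(189, 2) = 17766. By convexity Σ_i C(r_i, 2) ≥ 21·C(z/21, 2) = z(z − 21)/(2·21), giving z² − 21z − 21·189·188 ≤ 0 and hence z ≤ (1/2)[21 + √(441 + 4·746172)] = (1/2)[21 + √2985129] ≈ (1/2)(21 + 1727.7526) = 874.3763.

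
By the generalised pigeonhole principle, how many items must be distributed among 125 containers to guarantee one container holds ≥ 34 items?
n = (34 − 1)·125 + 1 = 4126

By the generalised pigeonhole principle, to guarantee some box contains ≥ r objects we need more than (r − 1) · k objects total. Threshold: n = (r − 1) · k + 1. With r = 34 and k = 125: n = 33 · 125 + 1 = 4125 + 1 = 4126. For n = 4125 = 33 · 125, we can put exactly 33 objects in every box, avoiding 34 in any single one — so 4126 is tight.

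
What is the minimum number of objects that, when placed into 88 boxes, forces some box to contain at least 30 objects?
n = (30 − 1)·88 + 1 = 2553

By the generalised pigeonhole principle, to guarantee some box contains ≥ r objects we need more than (r − 1) · k objects total. Threshold: n = (r − 1) · k + 1. With r = 30 and k = 88: n = 29 · 88 + 1 = 2552 + 1 = 2553. For n = 2552 = 29 · 88, we can put exactly 29 objects in every box, avoiding 30 in any single one — so 2553 is tight.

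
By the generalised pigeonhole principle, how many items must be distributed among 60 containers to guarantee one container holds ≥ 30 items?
n = (30 − 1)·60 + 1 = 1741

By the generalised pigeonhole principle, to guarantee some box contains ≥ r objects we need more than (r − 1) · k objects total. Threshold: n = (r − 1) · k + 1. With r = 30 and k = 60: n = 29 · 60 + 1 = 1740 + 1 = 1741. For n = 1740 = 29 · 60, we can put exactly 29 objects in every box, avoiding 30 in any single one — so 1741 is tight.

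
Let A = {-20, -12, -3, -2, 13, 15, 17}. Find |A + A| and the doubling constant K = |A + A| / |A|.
K = |A + A| / |A| = 26/7

Enumerate A + A = {a + b : a, b ∈ A}. With |A| = 7, there are |A|^2 = 49 ordered sum pairs; collecting distinct values, A + A = {-40, -32, -24, -23, -22, -15, -14, -7, -6, -5, -4, -3, 1, 3, 5, 10, 11, 12, 13, 14, 15, 26, 28, 30, 32, 34}, so |A + A| = 26. Thus K = 26/7. For comparison, the minimum possible |A + A| over all 7-element sets is 2·7 − 1 = 13 (so min K = 13/7), attained only by arithmetic progressions.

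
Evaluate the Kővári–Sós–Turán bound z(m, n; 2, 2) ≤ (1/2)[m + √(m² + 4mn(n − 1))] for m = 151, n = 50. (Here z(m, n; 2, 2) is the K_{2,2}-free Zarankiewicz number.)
z(151, 50; 2, 2) ≤ (1/2)[151 + √(151² + 4·151·50·49)] = (1/2)[151 + √1502601] = 688.4031

Kővári–Sós–Turán: let r_1, ..., r_151 be the row sums and z = Σ r_i the total number of 1s. Each pair of columns can share at most one row with both entries 1 (else a 2×2 all-ones block appears), so Σ_i C(r_i, 2) ≤ C(50, 2) = 1225. By convexity Σ_i C(r_i, 2) ≥ 151·C(z/151, 2) = z(z − 151)/(2·151), giving z² − 151z − 151·50·49 ≤ 0 and hence z ≤ (1/2)[151 + √(22801 + 4·369950)] = (1/2)[151 + √1502601] ≈ (1/2)(151 + 1225.8063) = 688.4031.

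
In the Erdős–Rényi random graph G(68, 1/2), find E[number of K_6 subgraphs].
E[# K_6] = C(68, 6) · (1/2)^C(6, 2) = 109453344 / 2^15 = 3420417/1024 ≈ 3340.250977

For each 6-subset S of vertices (there are C(68, 6) = 109453344 such S), let X_S = 1 if S induces a K_6 (all C(6, 2) = 15 edges present). Then P(X_S = 1) = (1/2)^15 = 1/32768. By linearity of expectation, E[# K_6] = C(68, 6) · (1/2)^15 = 109453344 / 32768 = 3420417/1024 ≈ 3340.250977.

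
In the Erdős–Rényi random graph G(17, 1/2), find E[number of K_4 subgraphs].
E[# K_4] = C(17, 4) · (1/2)^C(4, 2) = 2380 / 2^6 = 595/16 = 37.1875

For each 4-subset S of vertices (there are C(17, 4) = 2380 such S), let X_S = 1 if S induces a K_4 (all C(4, 2) = 6 edges present). Then P(X_S = 1) = (1/2)^6 = 1/64. By linearity of expectation, E[# K_4] = C(17, 4) · (1/2)^6 = 2380 / 64 = 595/16 = 37.1875.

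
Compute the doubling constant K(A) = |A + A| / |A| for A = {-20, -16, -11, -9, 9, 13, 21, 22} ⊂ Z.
K = |A + A| / |A| = 34/8 = 17/4

Enumerate A + A = {a + b : a, b ∈ A}. With |A| = 8, there are |A|^2 = 64 ordered sum pairs; collecting distinct values, A + A = {-40, -36, -32, -31, -29, -27, -25, -22, -20, -18, -11, -7, -3, -2, 0, 1, 2, 4, 5, 6, 10, 11, 12, 13, 18, 22, 26, 30, 31, 34, 35, 42, 43, 44}, so |A + A| = 34. Thus K = 34/8 = 17/4. For comparison, the minimum possible |A + A| over all 8-element sets is 2·8 − 1 = 15 (so min K = 15/8), attained only by arithmetic progressions.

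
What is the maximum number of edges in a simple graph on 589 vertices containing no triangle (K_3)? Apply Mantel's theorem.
ex(589, K_3) = ⌊589^2/4⌋ = 86730

Mantel (1907): a triangle-free graph on n vertices has at most ⌊n^2/4⌋ edges, with equality for the complete bipartite graph K_{⌊n/2⌋, ⌈n/2⌉}. For n = 589: ⌊589^2/4⌋ = ⌊346921/4⌋ = 86730. The extremal graph is K_{294, 295}, which has 294·295 = 86730 edges.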